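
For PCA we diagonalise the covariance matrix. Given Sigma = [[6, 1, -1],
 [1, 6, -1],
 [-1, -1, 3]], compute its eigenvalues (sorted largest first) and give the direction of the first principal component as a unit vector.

Step 1 — characteristic polynomial p(λ) = det(λI - Sigma) = λ³ - tr·λ² + c_1·λ - det, where tr = trace, c_1 = sum of the principal 2×2 minors, det = det(Sigma):
  tr = 6 + 6 + 3 = 15,
  c_1 = (6·6 - (1)²) + (6·3 - (-1)²) + (6·3 - (-1)²) = 35 + 17 + 17 = 69,
  det = 6·(6·3 - (-1)²) - (1)·((1)·3 - (-1)·(-1)) + (-1)·((1)·(-1) - 6·(-1)) = 6·(17) - (1)·(2) + (-1)·(5) = 95.
  So p(λ) = λ³ - 15λ² + 69λ - 95.
Step 2 — look for an integer root (rational root theorem: any rational root is an integer divisor of 95). Testing λ = 5:
  p(5) = 125 - 375 + 345 - 95 = 0  ✓
  Dividing out (λ - 5): p(λ) = (λ - 5)(λ² - 10λ + 19).
Step 3 — remaining eigenvalues from the quadratic λ² - 10λ + 19 = 0:
  Δ = 10² - 4·19 = 100 - 76 = 24,  λ = (10 ± √24)/2 = (10 ± 4.899)/2 ≈ 7.4495 or 2.5505.
  Sorted: λ_1 = 7.4495,  λ_2 = 5,  λ_3 = 2.5505  (check: sum = 15 = tr ✓).

Step 4 — unit eigenvector for λ_1 ≈ 7.4495: v spans the null space of (Sigma - λ_1 I), whose rows are
  r_1 = (-1.4495, 1, -1),  r_2 = (1, -1.4495, -1),  r_3 = (-1, -1, -4.4495).
  v is orthogonal to every row, so take v ∝ r_1 × r_2 = ((1)·(-1) - (-1)·(-1.4495), (-1)·(1) - (-1.4495)·(-1), (-1.4495)·(-1.4495) - (1)·(1)) ≈ (-2.4495, -2.4495, 1.101).
  Rescale (multiply by -1 so the first nonzero entry is positive): u = (2.4495, 2.4495, -1.101).
  ||u|| = √((2.4495)² + (2.4495)² + (-1.101)²) = √(13.2122) ≈ 3.6349,  v_1 = u/||u|| ≈ (0.6739, 0.6739, -0.3029) (||v_1|| = 1).

λ_1 = 7.4495,  λ_2 = 5,  λ_3 = 2.5505;  v_1 ≈ (0.6739, 0.6739, -0.3029)


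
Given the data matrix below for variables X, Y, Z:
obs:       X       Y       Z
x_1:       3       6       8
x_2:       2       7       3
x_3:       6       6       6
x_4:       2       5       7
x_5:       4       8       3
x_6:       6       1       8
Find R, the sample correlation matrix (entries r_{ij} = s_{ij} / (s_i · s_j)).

Step 1 — column means:
  mean(X) = (3 + 2 + 6 + 2 + 4 + 6) / 6 = 23/6 = 3.8333
  mean(Y) = (6 + 7 + 6 + 5 + 8 + 1) / 6 = 33/6 = 5.5
  mean(Z) = (8 + 3 + 6 + 7 + 3 + 8) / 6 = 35/6 = 5.8333

Step 2 — sample variances and covariances s[i,j] = (1/(n-1)) · Σ_k (x_{k,i} - mean_i) · (x_{k,j} - mean_j), with n-1 = 5:
  s[X,X] = ((-0.8333)·(-0.8333) + (-1.8333)·(-1.8333) + (2.1667)·(2.1667) + (-1.8333)·(-1.8333) + (0.1667)·(0.1667) + (2.1667)·(2.1667)) / 5 = 16.8333/5 = 3.3667
  s[X,Y] = ((-0.8333)·(0.5) + (-1.8333)·(1.5) + (2.1667)·(0.5) + (-1.8333)·(-0.5) + (0.1667)·(2.5) + (2.1667)·(-4.5)) / 5 = -10.5/5 = -2.1
  s[X,Z] = ((-0.8333)·(2.1667) + (-1.8333)·(-2.8333) + (2.1667)·(0.1667) + (-1.8333)·(1.1667) + (0.1667)·(-2.8333) + (2.1667)·(2.1667)) / 5 = 5.8333/5 = 1.1667
  s[Y,Y] = ((0.5)·(0.5) + (1.5)·(1.5) + (0.5)·(0.5) + (-0.5)·(-0.5) + (2.5)·(2.5) + (-4.5)·(-4.5)) / 5 = 29.5/5 = 5.9
  s[Y,Z] = ((0.5)·(2.1667) + (1.5)·(-2.8333) + (0.5)·(0.1667) + (-0.5)·(1.1667) + (2.5)·(-2.8333) + (-4.5)·(2.1667)) / 5 = -20.5/5 = -4.1
  s[Z,Z] = ((2.1667)·(2.1667) + (-2.8333)·(-2.8333) + (0.1667)·(0.1667) + (1.1667)·(1.1667) + (-2.8333)·(-2.8333) + (2.1667)·(2.1667)) / 5 = 26.8333/5 = 5.3667
  Sample standard deviations s_i = √(s[i,i]):
  s(X) = √(3.3667) = 1.8348
  s(Y) = √(5.9) = 2.429
  s(Z) = √(5.3667) = 2.3166

Step 3 — r_{ij} = s_{ij} / (s_i · s_j):
  r[X,X] = 1 (diagonal).
  r[X,Y] = -2.1 / (1.8348 · 2.429) = -2.1 / 4.4568 = -0.4712
  r[X,Z] = 1.1667 / (1.8348 · 2.3166) = 1.1667 / 4.2506 = 0.2745
  r[Y,Y] = 1 (diagonal).
  r[Y,Z] = -4.1 / (2.429 · 2.3166) = -4.1 / 5.627 = -0.7286
  r[Z,Z] = 1 (diagonal).

R is symmetric with unit diagonal. Assembling:

R = [[1, -0.4712, 0.2745],
 [-0.4712, 1, -0.7286],
 [0.2745, -0.7286, 1]]


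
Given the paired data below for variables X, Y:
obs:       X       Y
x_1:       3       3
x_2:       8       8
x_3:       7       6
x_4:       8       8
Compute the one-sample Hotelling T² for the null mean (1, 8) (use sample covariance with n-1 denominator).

Step 1 — sample mean vector:
  mean(X) = (3 + 8 + 7 + 8) / 4 = 26/4 = 6.5
  mean(Y) = (3 + 8 + 6 + 8) / 4 = 25/4 = 6.25
  x̄ = (6.5, 6.25),  deviation x̄ - mu_0 = (6.5, 6.25) - (1, 8) = (5.5, -1.75).

Step 2 — sample covariance matrix, S[i,j] = (1/(n-1)) · Σ_k (x_{k,i} - mean_i) · (x_{k,j} - mean_j), divisor n-1 = 3:
  S[X,X] = ((-3.5)·(-3.5) + (1.5)·(1.5) + (0.5)·(0.5) + (1.5)·(1.5)) / 3 = 17/3 = 5.6667
  S[X,Y] = ((-3.5)·(-3.25) + (1.5)·(1.75) + (0.5)·(-0.25) + (1.5)·(1.75)) / 3 = 16.5/3 = 5.5
  S[Y,Y] = ((-3.25)·(-3.25) + (1.75)·(1.75) + (-0.25)·(-0.25) + (1.75)·(1.75)) / 3 = 16.75/3 = 5.5833
  S = [[5.6667, 5.5],
 [5.5, 5.5833]].

Step 3 — invert S. det(S) = 5.6667·5.5833 - (5.5)² = 1.3889.
  S^{-1} = (1/det) · [[d, -b], [-b, a]] = [[4.02, -3.96],
 [-3.96, 4.08]].

Step 4 — quadratic form (x̄ - mu_0)^T · S^{-1} · (x̄ - mu_0):
  S^{-1} · (x̄ - mu_0) = (29.04, -28.92),
  (x̄ - mu_0)^T · [...] = (5.5)·(29.04) + (-1.75)·(-28.92) = 210.33.

Step 5 — scale by n: T² = 4 · 210.33 = 841.32.

T² ≈ 841.32


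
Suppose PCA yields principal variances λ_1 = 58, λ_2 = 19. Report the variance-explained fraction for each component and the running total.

Step 1 — total variance = trace(Sigma) = Σ λ_i = 58 + 19 = 77.

Step 2 — fraction explained by component i = λ_i / Σ λ:
  PC1: 58/77 = 0.7532
  PC2: 19/77 = 0.2468

Step 3 — cumulative fraction after k components = (λ_1 + ... + λ_k) / Σ λ:
  k = 1: 58/77 = 0.7532
  k = 2: (58 + 19)/77 = 77/77 = 1

Summary (fraction, with percent):

explained: PC1 0.7532 (75.32%), PC2 0.2468 (24.68%);  cumulative: 0.7532, 1


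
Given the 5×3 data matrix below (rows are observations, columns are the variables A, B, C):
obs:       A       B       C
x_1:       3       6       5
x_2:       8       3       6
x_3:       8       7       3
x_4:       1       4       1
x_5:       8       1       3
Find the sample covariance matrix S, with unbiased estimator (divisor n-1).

Step 1 — column means:
  mean(A) = (3 + 8 + 8 + 1 + 8) / 5 = 28/5 = 5.6
  mean(B) = (6 + 3 + 7 + 4 + 1) / 5 = 21/5 = 4.2
  mean(C) = (5 + 6 + 3 + 1 + 3) / 5 = 18/5 = 3.6

Step 2 — sample covariance S[i,j] = (1/(n-1)) · Σ_k (x_{k,i} - mean_i) · (x_{k,j} - mean_j), with n-1 = 4.
  S[A,A] = ((-2.6)·(-2.6) + (2.4)·(2.4) + (2.4)·(2.4) + (-4.6)·(-4.6) + (2.4)·(2.4)) / 4 = 45.2/4 = 11.3
  S[A,B] = ((-2.6)·(1.8) + (2.4)·(-1.2) + (2.4)·(2.8) + (-4.6)·(-0.2) + (2.4)·(-3.2)) / 4 = -7.6/4 = -1.9
  S[A,C] = ((-2.6)·(1.4) + (2.4)·(2.4) + (2.4)·(-0.6) + (-4.6)·(-2.6) + (2.4)·(-0.6)) / 4 = 11.2/4 = 2.8
  S[B,B] = ((1.8)·(1.8) + (-1.2)·(-1.2) + (2.8)·(2.8) + (-0.2)·(-0.2) + (-3.2)·(-3.2)) / 4 = 22.8/4 = 5.7
  S[B,C] = ((1.8)·(1.4) + (-1.2)·(2.4) + (2.8)·(-0.6) + (-0.2)·(-2.6) + (-3.2)·(-0.6)) / 4 = 0.4/4 = 0.1
  S[C,C] = ((1.4)·(1.4) + (2.4)·(2.4) + (-0.6)·(-0.6) + (-2.6)·(-2.6) + (-0.6)·(-0.6)) / 4 = 15.2/4 = 3.8

S is symmetric (S[j,i] = S[i,j]). Assembling:

S = [[11.3, -1.9, 2.8],
 [-1.9, 5.7, 0.1],
 [2.8, 0.1, 3.8]]


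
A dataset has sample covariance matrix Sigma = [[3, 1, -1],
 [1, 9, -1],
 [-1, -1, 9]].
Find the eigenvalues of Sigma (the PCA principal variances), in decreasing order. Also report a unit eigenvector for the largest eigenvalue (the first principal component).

Step 1 — characteristic polynomial p(λ) = det(λI - Sigma) = λ³ - tr·λ² + c_1·λ - det, where tr = trace, c_1 = sum of the principal 2×2 minors, det = det(Sigma):
  tr = 3 + 9 + 9 = 21,
  c_1 = (3·9 - (1)²) + (3·9 - (-1)²) + (9·9 - (-1)²) = 26 + 26 + 80 = 132,
  det = 3·(9·9 - (-1)²) - (1)·((1)·9 - (-1)·(-1)) + (-1)·((1)·(-1) - 9·(-1)) = 3·(80) - (1)·(8) + (-1)·(8) = 224.
  So p(λ) = λ³ - 21λ² + 132λ - 224.
Step 2 — look for an integer root (rational root theorem: any rational root is an integer divisor of 224). Testing λ = 8:
  p(8) = 512 - 1344 + 1056 - 224 = 0  ✓
  Dividing out (λ - 8): p(λ) = (λ - 8)(λ² - 13λ + 28).
Step 3 — remaining eigenvalues from the quadratic λ² - 13λ + 28 = 0:
  Δ = 13² - 4·28 = 169 - 112 = 57,  λ = (13 ± √57)/2 = (13 ± 7.5498)/2 ≈ 10.2749 or 2.7251.
  Sorted: λ_1 = 10.2749,  λ_2 = 8,  λ_3 = 2.7251  (check: sum = 21 = tr ✓).

Step 4 — unit eigenvector for λ_1 ≈ 10.2749: v spans the null space of (Sigma - λ_1 I), whose rows are
  r_1 = (-7.2749, 1, -1),  r_2 = (1, -1.2749, -1),  r_3 = (-1, -1, -1.2749).
  v is orthogonal to every row, so take v ∝ r_1 × r_2 = ((1)·(-1) - (-1)·(-1.2749), (-1)·(1) - (-7.2749)·(-1), (-7.2749)·(-1.2749) - (1)·(1)) ≈ (-2.2749, -8.2749, 8.2749).
  Rescale (multiply by -1 so the first nonzero entry is positive): u = (2.2749, 8.2749, -8.2749).
  ||u|| = √((2.2749)² + (8.2749)² + (-8.2749)²) = √(142.1238) ≈ 11.9216,  v_1 = u/||u|| ≈ (0.1908, 0.6941, -0.6941) (||v_1|| = 1).

λ_1 = 10.2749,  λ_2 = 8,  λ_3 = 2.7251;  v_1 ≈ (0.1908, 0.6941, -0.6941)


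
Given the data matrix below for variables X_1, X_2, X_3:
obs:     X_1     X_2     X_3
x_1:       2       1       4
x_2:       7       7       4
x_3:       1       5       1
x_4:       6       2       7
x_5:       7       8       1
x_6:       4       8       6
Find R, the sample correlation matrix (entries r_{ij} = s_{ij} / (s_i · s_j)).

Step 1 — column means:
  mean(X_1) = (2 + 7 + 1 + 6 + 7 + 4) / 6 = 27/6 = 4.5
  mean(X_2) = (1 + 7 + 5 + 2 + 8 + 8) / 6 = 31/6 = 5.1667
  mean(X_3) = (4 + 4 + 1 + 7 + 1 + 6) / 6 = 23/6 = 3.8333

Step 2 — sample variances and covariances s[i,j] = (1/(n-1)) · Σ_k (x_{k,i} - mean_i) · (x_{k,j} - mean_j), with n-1 = 5:
  s[X_1,X_1] = ((-2.5)·(-2.5) + (2.5)·(2.5) + (-3.5)·(-3.5) + (1.5)·(1.5) + (2.5)·(2.5) + (-0.5)·(-0.5)) / 5 = 33.5/5 = 6.7
  s[X_1,X_2] = ((-2.5)·(-4.1667) + (2.5)·(1.8333) + (-3.5)·(-0.1667) + (1.5)·(-3.1667) + (2.5)·(2.8333) + (-0.5)·(2.8333)) / 5 = 16.5/5 = 3.3
  s[X_1,X_3] = ((-2.5)·(0.1667) + (2.5)·(0.1667) + (-3.5)·(-2.8333) + (1.5)·(3.1667) + (2.5)·(-2.8333) + (-0.5)·(2.1667)) / 5 = 6.5/5 = 1.3
  s[X_2,X_2] = ((-4.1667)·(-4.1667) + (1.8333)·(1.8333) + (-0.1667)·(-0.1667) + (-3.1667)·(-3.1667) + (2.8333)·(2.8333) + (2.8333)·(2.8333)) / 5 = 46.8333/5 = 9.3667
  s[X_2,X_3] = ((-4.1667)·(0.1667) + (1.8333)·(0.1667) + (-0.1667)·(-2.8333) + (-3.1667)·(3.1667) + (2.8333)·(-2.8333) + (2.8333)·(2.1667)) / 5 = -11.8333/5 = -2.3667
  s[X_3,X_3] = ((0.1667)·(0.1667) + (0.1667)·(0.1667) + (-2.8333)·(-2.8333) + (3.1667)·(3.1667) + (-2.8333)·(-2.8333) + (2.1667)·(2.1667)) / 5 = 30.8333/5 = 6.1667
  Sample standard deviations s_i = √(s[i,i]):
  s(X_1) = √(6.7) = 2.5884
  s(X_2) = √(9.3667) = 3.0605
  s(X_3) = √(6.1667) = 2.4833

Step 3 — r_{ij} = s_{ij} / (s_i · s_j):
  r[X_1,X_1] = 1 (diagonal).
  r[X_1,X_2] = 3.3 / (2.5884 · 3.0605) = 3.3 / 7.9219 = 0.4166
  r[X_1,X_3] = 1.3 / (2.5884 · 2.4833) = 1.3 / 6.4278 = 0.2022
  r[X_2,X_2] = 1 (diagonal).
  r[X_2,X_3] = -2.3667 / (3.0605 · 2.4833) = -2.3667 / 7.6001 = -0.3114
  r[X_3,X_3] = 1 (diagonal).

R is symmetric with unit diagonal. Assembling:

R = [[1, 0.4166, 0.2022],
 [0.4166, 1, -0.3114],
 [0.2022, -0.3114, 1]]


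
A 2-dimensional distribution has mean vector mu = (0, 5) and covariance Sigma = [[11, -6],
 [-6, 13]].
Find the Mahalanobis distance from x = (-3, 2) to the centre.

Step 1 — centre the observation: (x - mu) = (-3, -3).

Step 2 — invert Sigma. det(Sigma) = 11·13 - (-6)² = 107.
  Sigma^{-1} = (1/det) · [[d, -b], [-b, a]] = [[0.1215, 0.0561],
 [0.0561, 0.1028]].

Step 3 — form the quadratic (x - mu)^T · Sigma^{-1} · (x - mu):
  Sigma^{-1} · (x - mu) = (-0.5327, -0.4766).
  (x - mu)^T · [Sigma^{-1} · (x - mu)] = (-3)·(-0.5327) + (-3)·(-0.4766) = 3.028.

Step 4 — take square root: d = √(3.028) ≈ 1.7401.

d(x, mu) = √(3.028) ≈ 1.7401


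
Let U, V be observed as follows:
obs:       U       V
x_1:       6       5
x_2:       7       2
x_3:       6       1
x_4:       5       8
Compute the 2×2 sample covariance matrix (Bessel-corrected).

Step 1 — column means:
  mean(U) = (6 + 7 + 6 + 5) / 4 = 24/4 = 6
  mean(V) = (5 + 2 + 1 + 8) / 4 = 16/4 = 4

Step 2 — sample covariance S[i,j] = (1/(n-1)) · Σ_k (x_{k,i} - mean_i) · (x_{k,j} - mean_j), with n-1 = 3.
  S[U,U] = ((0)·(0) + (1)·(1) + (0)·(0) + (-1)·(-1)) / 3 = 2/3 = 0.6667
  S[U,V] = ((0)·(1) + (1)·(-2) + (0)·(-3) + (-1)·(4)) / 3 = -6/3 = -2
  S[V,V] = ((1)·(1) + (-2)·(-2) + (-3)·(-3) + (4)·(4)) / 3 = 30/3 = 10

S is symmetric (S[j,i] = S[i,j]). Assembling:

S = [[0.6667, -2],
 [-2, 10]]


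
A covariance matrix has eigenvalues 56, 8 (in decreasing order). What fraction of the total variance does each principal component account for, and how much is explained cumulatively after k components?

Step 1 — total variance = trace(Sigma) = Σ λ_i = 56 + 8 = 64.

Step 2 — fraction explained by component i = λ_i / Σ λ:
  PC1: 56/64 = 0.875
  PC2: 8/64 = 0.125

Step 3 — cumulative fraction after k components = (λ_1 + ... + λ_k) / Σ λ:
  k = 1: 56/64 = 0.875
  k = 2: (56 + 8)/64 = 64/64 = 1

Summary (fraction, with percent):

explained: PC1 0.875 (87.5%), PC2 0.125 (12.5%);  cumulative: 0.875, 1


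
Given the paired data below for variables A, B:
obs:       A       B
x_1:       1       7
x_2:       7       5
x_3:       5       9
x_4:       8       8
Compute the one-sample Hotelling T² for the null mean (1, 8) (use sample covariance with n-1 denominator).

Step 1 — sample mean vector:
  mean(A) = (1 + 7 + 5 + 8) / 4 = 21/4 = 5.25
  mean(B) = (7 + 5 + 9 + 8) / 4 = 29/4 = 7.25
  x̄ = (5.25, 7.25),  deviation x̄ - mu_0 = (5.25, 7.25) - (1, 8) = (4.25, -0.75).

Step 2 — sample covariance matrix, S[i,j] = (1/(n-1)) · Σ_k (x_{k,i} - mean_i) · (x_{k,j} - mean_j), divisor n-1 = 3:
  S[A,A] = ((-4.25)·(-4.25) + (1.75)·(1.75) + (-0.25)·(-0.25) + (2.75)·(2.75)) / 3 = 28.75/3 = 9.5833
  S[A,B] = ((-4.25)·(-0.25) + (1.75)·(-2.25) + (-0.25)·(1.75) + (2.75)·(0.75)) / 3 = -1.25/3 = -0.4167
  S[B,B] = ((-0.25)·(-0.25) + (-2.25)·(-2.25) + (1.75)·(1.75) + (0.75)·(0.75)) / 3 = 8.75/3 = 2.9167
  S = [[9.5833, -0.4167],
 [-0.4167, 2.9167]].

Step 3 — invert S. det(S) = 9.5833·2.9167 - (-0.4167)² = 27.7778.
  S^{-1} = (1/det) · [[d, -b], [-b, a]] = [[0.105, 0.015],
 [0.015, 0.345]].

Step 4 — quadratic form (x̄ - mu_0)^T · S^{-1} · (x̄ - mu_0):
  S^{-1} · (x̄ - mu_0) = (0.435, -0.195),
  (x̄ - mu_0)^T · [...] = (4.25)·(0.435) + (-0.75)·(-0.195) = 1.995.

Step 5 — scale by n: T² = 4 · 1.995 = 7.98.

T² ≈ 7.98


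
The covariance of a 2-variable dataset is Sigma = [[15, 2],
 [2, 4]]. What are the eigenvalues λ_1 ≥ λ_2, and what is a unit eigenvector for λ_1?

Step 1 — characteristic polynomial of 2×2 Sigma:
  det(Sigma - λI) = λ² - trace · λ + det = 0.
  trace = 15 + 4 = 19, det = 15·4 - (2)² = 56.
Step 2 — discriminant:
  Δ = trace² - 4·det = 361 - 224 = 137.
Step 3 — eigenvalues:
  λ = (trace ± √Δ)/2 = (19 ± 11.7047)/2,
  λ_1 = 15.3523,  λ_2 = 3.6477.

Step 4 — unit eigenvector for λ_1: solve (Sigma - λ_1 I)v = 0. First row:
  (15 - 15.3523)·v_x + (2)·v_y = 0, i.e. (-0.3523)·v_x + (2)·v_y = 0,
  so v ∝ (b, λ_1 - a) = (2, 0.3523) = u.
  ||u|| = √((2)² + (0.3523)²) = √(4.1242) ≈ 2.0308,
  v_1 = u/||u|| ≈ (0.9848, 0.1735) (||v_1|| = 1).

λ_1 = 15.3523,  λ_2 = 3.6477;  v_1 ≈ (0.9848, 0.1735)


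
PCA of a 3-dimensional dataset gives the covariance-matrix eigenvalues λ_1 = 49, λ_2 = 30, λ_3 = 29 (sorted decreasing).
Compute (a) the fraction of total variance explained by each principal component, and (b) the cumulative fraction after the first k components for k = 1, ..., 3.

Step 1 — total variance = trace(Sigma) = Σ λ_i = 49 + 30 + 29 = 108.

Step 2 — fraction explained by component i = λ_i / Σ λ:
  PC1: 49/108 = 0.4537
  PC2: 30/108 = 0.2778
  PC3: 29/108 = 0.2685

Step 3 — cumulative fraction after k components = (λ_1 + ... + λ_k) / Σ λ:
  k = 1: 49/108 = 0.4537
  k = 2: (49 + 30)/108 = 79/108 = 0.7315
  k = 3: (49 + 30 + 29)/108 = 108/108 = 1

Summary (fraction, with percent):

explained: PC1 0.4537 (45.37%), PC2 0.2778 (27.78%), PC3 0.2685 (26.85%);  cumulative: 0.4537, 0.7315, 1


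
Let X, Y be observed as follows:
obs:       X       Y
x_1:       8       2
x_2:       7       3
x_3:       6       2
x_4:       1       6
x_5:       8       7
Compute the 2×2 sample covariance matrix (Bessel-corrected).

Step 1 — column means:
  mean(X) = (8 + 7 + 6 + 1 + 8) / 5 = 30/5 = 6
  mean(Y) = (2 + 3 + 2 + 6 + 7) / 5 = 20/5 = 4

Step 2 — sample covariance S[i,j] = (1/(n-1)) · Σ_k (x_{k,i} - mean_i) · (x_{k,j} - mean_j), with n-1 = 4.
  S[X,X] = ((2)·(2) + (1)·(1) + (0)·(0) + (-5)·(-5) + (2)·(2)) / 4 = 34/4 = 8.5
  S[X,Y] = ((2)·(-2) + (1)·(-1) + (0)·(-2) + (-5)·(2) + (2)·(3)) / 4 = -9/4 = -2.25
  S[Y,Y] = ((-2)·(-2) + (-1)·(-1) + (-2)·(-2) + (2)·(2) + (3)·(3)) / 4 = 22/4 = 5.5

S is symmetric (S[j,i] = S[i,j]). Assembling:

S = [[8.5, -2.25],
 [-2.25, 5.5]]


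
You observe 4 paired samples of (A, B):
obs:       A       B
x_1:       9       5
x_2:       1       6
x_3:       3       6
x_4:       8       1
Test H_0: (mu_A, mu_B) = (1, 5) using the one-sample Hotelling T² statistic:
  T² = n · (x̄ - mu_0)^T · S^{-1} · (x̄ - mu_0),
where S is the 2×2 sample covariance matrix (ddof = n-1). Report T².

Step 1 — sample mean vector:
  mean(A) = (9 + 1 + 3 + 8) / 4 = 21/4 = 5.25
  mean(B) = (5 + 6 + 6 + 1) / 4 = 18/4 = 4.5
  x̄ = (5.25, 4.5),  deviation x̄ - mu_0 = (5.25, 4.5) - (1, 5) = (4.25, -0.5).

Step 2 — sample covariance matrix, S[i,j] = (1/(n-1)) · Σ_k (x_{k,i} - mean_i) · (x_{k,j} - mean_j), divisor n-1 = 3:
  S[A,A] = ((3.75)·(3.75) + (-4.25)·(-4.25) + (-2.25)·(-2.25) + (2.75)·(2.75)) / 3 = 44.75/3 = 14.9167
  S[A,B] = ((3.75)·(0.5) + (-4.25)·(1.5) + (-2.25)·(1.5) + (2.75)·(-3.5)) / 3 = -17.5/3 = -5.8333
  S[B,B] = ((0.5)·(0.5) + (1.5)·(1.5) + (1.5)·(1.5) + (-3.5)·(-3.5)) / 3 = 17/3 = 5.6667
  S = [[14.9167, -5.8333],
 [-5.8333, 5.6667]].

Step 3 — invert S. det(S) = 14.9167·5.6667 - (-5.8333)² = 50.5.
  S^{-1} = (1/det) · [[d, -b], [-b, a]] = [[0.1122, 0.1155],
 [0.1155, 0.2954]].

Step 4 — quadratic form (x̄ - mu_0)^T · S^{-1} · (x̄ - mu_0):
  S^{-1} · (x̄ - mu_0) = (0.4191, 0.3432),
  (x̄ - mu_0)^T · [...] = (4.25)·(0.4191) + (-0.5)·(0.3432) = 1.6097.

Step 5 — scale by n: T² = 4 · 1.6097 = 6.4389.

T² ≈ 6.4389


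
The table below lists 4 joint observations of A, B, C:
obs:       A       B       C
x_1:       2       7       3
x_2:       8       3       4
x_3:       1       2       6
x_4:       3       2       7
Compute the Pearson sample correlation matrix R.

Step 1 — column means:
  mean(A) = (2 + 8 + 1 + 3) / 4 = 14/4 = 3.5
  mean(B) = (7 + 3 + 2 + 2) / 4 = 14/4 = 3.5
  mean(C) = (3 + 4 + 6 + 7) / 4 = 20/4 = 5

Step 2 — sample variances and covariances s[i,j] = (1/(n-1)) · Σ_k (x_{k,i} - mean_i) · (x_{k,j} - mean_j), with n-1 = 3:
  s[A,A] = ((-1.5)·(-1.5) + (4.5)·(4.5) + (-2.5)·(-2.5) + (-0.5)·(-0.5)) / 3 = 29/3 = 9.6667
  s[A,B] = ((-1.5)·(3.5) + (4.5)·(-0.5) + (-2.5)·(-1.5) + (-0.5)·(-1.5)) / 3 = -3/3 = -1
  s[A,C] = ((-1.5)·(-2) + (4.5)·(-1) + (-2.5)·(1) + (-0.5)·(2)) / 3 = -5/3 = -1.6667
  s[B,B] = ((3.5)·(3.5) + (-0.5)·(-0.5) + (-1.5)·(-1.5) + (-1.5)·(-1.5)) / 3 = 17/3 = 5.6667
  s[B,C] = ((3.5)·(-2) + (-0.5)·(-1) + (-1.5)·(1) + (-1.5)·(2)) / 3 = -11/3 = -3.6667
  s[C,C] = ((-2)·(-2) + (-1)·(-1) + (1)·(1) + (2)·(2)) / 3 = 10/3 = 3.3333
  Sample standard deviations s_i = √(s[i,i]):
  s(A) = √(9.6667) = 3.1091
  s(B) = √(5.6667) = 2.3805
  s(C) = √(3.3333) = 1.8257

Step 3 — r_{ij} = s_{ij} / (s_i · s_j):
  r[A,A] = 1 (diagonal).
  r[A,B] = -1 / (3.1091 · 2.3805) = -1 / 7.4012 = -0.1351
  r[A,C] = -1.6667 / (3.1091 · 1.8257) = -1.6667 / 5.6765 = -0.2936
  r[B,B] = 1 (diagonal).
  r[B,C] = -3.6667 / (2.3805 · 1.8257) = -3.6667 / 4.3461 = -0.8437
  r[C,C] = 1 (diagonal).

R is symmetric with unit diagonal. Assembling:

R = [[1, -0.1351, -0.2936],
 [-0.1351, 1, -0.8437],
 [-0.2936, -0.8437, 1]]


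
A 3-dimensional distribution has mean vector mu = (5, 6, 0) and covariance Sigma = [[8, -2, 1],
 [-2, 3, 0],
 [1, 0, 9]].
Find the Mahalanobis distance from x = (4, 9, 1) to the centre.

Step 1 — centre the observation: (x - mu) = (-1, 3, 1).

Step 2 — invert Sigma (cofactor / det for 3×3, or solve directly):
  Sigma^{-1} = [[0.1525, 0.1017, -0.0169],
 [0.1017, 0.4011, -0.0113],
 [-0.0169, -0.0113, 0.113]].

Step 3 — form the quadratic (x - mu)^T · Sigma^{-1} · (x - mu):
  Sigma^{-1} · (x - mu) = (0.1356, 1.0904, 0.096).
  (x - mu)^T · [Sigma^{-1} · (x - mu)] = (-1)·(0.1356) + (3)·(1.0904) + (1)·(0.096) = 3.2316.

Step 4 — take square root: d = √(3.2316) ≈ 1.7977.

d(x, mu) = √(3.2316) ≈ 1.7977


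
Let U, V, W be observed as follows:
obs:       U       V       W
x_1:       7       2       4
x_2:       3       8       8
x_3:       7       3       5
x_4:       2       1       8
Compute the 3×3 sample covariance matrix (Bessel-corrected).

Step 1 — column means:
  mean(U) = (7 + 3 + 7 + 2) / 4 = 19/4 = 4.75
  mean(V) = (2 + 8 + 3 + 1) / 4 = 14/4 = 3.5
  mean(W) = (4 + 8 + 5 + 8) / 4 = 25/4 = 6.25

Step 2 — sample covariance S[i,j] = (1/(n-1)) · Σ_k (x_{k,i} - mean_i) · (x_{k,j} - mean_j), with n-1 = 3.
  S[U,U] = ((2.25)·(2.25) + (-1.75)·(-1.75) + (2.25)·(2.25) + (-2.75)·(-2.75)) / 3 = 20.75/3 = 6.9167
  S[U,V] = ((2.25)·(-1.5) + (-1.75)·(4.5) + (2.25)·(-0.5) + (-2.75)·(-2.5)) / 3 = -5.5/3 = -1.8333
  S[U,W] = ((2.25)·(-2.25) + (-1.75)·(1.75) + (2.25)·(-1.25) + (-2.75)·(1.75)) / 3 = -15.75/3 = -5.25
  S[V,V] = ((-1.5)·(-1.5) + (4.5)·(4.5) + (-0.5)·(-0.5) + (-2.5)·(-2.5)) / 3 = 29/3 = 9.6667
  S[V,W] = ((-1.5)·(-2.25) + (4.5)·(1.75) + (-0.5)·(-1.25) + (-2.5)·(1.75)) / 3 = 7.5/3 = 2.5
  S[W,W] = ((-2.25)·(-2.25) + (1.75)·(1.75) + (-1.25)·(-1.25) + (1.75)·(1.75)) / 3 = 12.75/3 = 4.25

S is symmetric (S[j,i] = S[i,j]). Assembling:

S = [[6.9167, -1.8333, -5.25],
 [-1.8333, 9.6667, 2.5],
 [-5.25, 2.5, 4.25]]


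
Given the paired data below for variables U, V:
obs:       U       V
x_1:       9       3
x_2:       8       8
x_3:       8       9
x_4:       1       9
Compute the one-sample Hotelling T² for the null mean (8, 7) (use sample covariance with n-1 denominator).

Step 1 — sample mean vector:
  mean(U) = (9 + 8 + 8 + 1) / 4 = 26/4 = 6.5
  mean(V) = (3 + 8 + 9 + 9) / 4 = 29/4 = 7.25
  x̄ = (6.5, 7.25),  deviation x̄ - mu_0 = (6.5, 7.25) - (8, 7) = (-1.5, 0.25).

Step 2 — sample covariance matrix, S[i,j] = (1/(n-1)) · Σ_k (x_{k,i} - mean_i) · (x_{k,j} - mean_j), divisor n-1 = 3:
  S[U,U] = ((2.5)·(2.5) + (1.5)·(1.5) + (1.5)·(1.5) + (-5.5)·(-5.5)) / 3 = 41/3 = 13.6667
  S[U,V] = ((2.5)·(-4.25) + (1.5)·(0.75) + (1.5)·(1.75) + (-5.5)·(1.75)) / 3 = -16.5/3 = -5.5
  S[V,V] = ((-4.25)·(-4.25) + (0.75)·(0.75) + (1.75)·(1.75) + (1.75)·(1.75)) / 3 = 24.75/3 = 8.25
  S = [[13.6667, -5.5],
 [-5.5, 8.25]].

Step 3 — invert S. det(S) = 13.6667·8.25 - (-5.5)² = 82.5.
  S^{-1} = (1/det) · [[d, -b], [-b, a]] = [[0.1, 0.0667],
 [0.0667, 0.1657]].

Step 4 — quadratic form (x̄ - mu_0)^T · S^{-1} · (x̄ - mu_0):
  S^{-1} · (x̄ - mu_0) = (-0.1333, -0.0586),
  (x̄ - mu_0)^T · [...] = (-1.5)·(-0.1333) + (0.25)·(-0.0586) = 0.1854.

Step 5 — scale by n: T² = 4 · 0.1854 = 0.7414.

T² ≈ 0.7414


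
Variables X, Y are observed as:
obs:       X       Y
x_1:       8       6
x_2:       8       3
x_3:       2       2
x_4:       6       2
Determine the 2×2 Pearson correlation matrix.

Step 1 — column means:
  mean(X) = (8 + 8 + 2 + 6) / 4 = 24/4 = 6
  mean(Y) = (6 + 3 + 2 + 2) / 4 = 13/4 = 3.25

Step 2 — sample variances and covariances s[i,j] = (1/(n-1)) · Σ_k (x_{k,i} - mean_i) · (x_{k,j} - mean_j), with n-1 = 3:
  s[X,X] = ((2)·(2) + (2)·(2) + (-4)·(-4) + (0)·(0)) / 3 = 24/3 = 8
  s[X,Y] = ((2)·(2.75) + (2)·(-0.25) + (-4)·(-1.25) + (0)·(-1.25)) / 3 = 10/3 = 3.3333
  s[Y,Y] = ((2.75)·(2.75) + (-0.25)·(-0.25) + (-1.25)·(-1.25) + (-1.25)·(-1.25)) / 3 = 10.75/3 = 3.5833
  Sample standard deviations s_i = √(s[i,i]):
  s(X) = √(8) = 2.8284
  s(Y) = √(3.5833) = 1.893

Step 3 — r_{ij} = s_{ij} / (s_i · s_j):
  r[X,X] = 1 (diagonal).
  r[X,Y] = 3.3333 / (2.8284 · 1.893) = 3.3333 / 5.3541 = 0.6226
  r[Y,Y] = 1 (diagonal).

R is symmetric with unit diagonal. Assembling:

R = [[1, 0.6226],
 [0.6226, 1]]


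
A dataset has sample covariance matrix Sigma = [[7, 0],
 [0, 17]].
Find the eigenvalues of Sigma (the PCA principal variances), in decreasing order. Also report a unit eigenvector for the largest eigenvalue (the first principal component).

Step 1 — characteristic polynomial of 2×2 Sigma:
  det(Sigma - λI) = λ² - trace · λ + det = 0.
  trace = 7 + 17 = 24, det = 7·17 - (0)² = 119.
Step 2 — discriminant:
  Δ = trace² - 4·det = 576 - 476 = 100.
Step 3 — eigenvalues:
  λ = (trace ± √Δ)/2 = (24 ± 10)/2,
  λ_1 = 17,  λ_2 = 7.

Step 4 — unit eigenvector for λ_1: Sigma is diagonal, so its eigenvectors are the coordinate axes. λ_1 = 17 is the diagonal entry on the second coordinate axis, hence
  v_1 = (0, 1) (||v_1|| = 1).

λ_1 = 17,  λ_2 = 7;  v_1 ≈ (0, 1)


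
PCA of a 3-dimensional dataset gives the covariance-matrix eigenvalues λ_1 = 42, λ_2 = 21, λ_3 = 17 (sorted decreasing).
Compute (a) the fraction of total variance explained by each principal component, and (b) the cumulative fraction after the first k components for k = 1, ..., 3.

Step 1 — total variance = trace(Sigma) = Σ λ_i = 42 + 21 + 17 = 80.

Step 2 — fraction explained by component i = λ_i / Σ λ:
  PC1: 42/80 = 0.525
  PC2: 21/80 = 0.2625
  PC3: 17/80 = 0.2125

Step 3 — cumulative fraction after k components = (λ_1 + ... + λ_k) / Σ λ:
  k = 1: 42/80 = 0.525
  k = 2: (42 + 21)/80 = 63/80 = 0.7875
  k = 3: (42 + 21 + 17)/80 = 80/80 = 1

Summary (fraction, with percent):

explained: PC1 0.525 (52.5%), PC2 0.2625 (26.25%), PC3 0.2125 (21.25%);  cumulative: 0.525, 0.7875, 1


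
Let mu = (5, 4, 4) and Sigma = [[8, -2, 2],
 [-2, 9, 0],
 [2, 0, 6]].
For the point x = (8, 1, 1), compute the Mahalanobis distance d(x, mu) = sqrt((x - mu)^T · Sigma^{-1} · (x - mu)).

Step 1 — centre the observation: (x - mu) = (3, -3, -3).

Step 2 — invert Sigma (cofactor / det for 3×3, or solve directly):
  Sigma^{-1} = [[0.1452, 0.0323, -0.0484],
 [0.0323, 0.1183, -0.0108],
 [-0.0484, -0.0108, 0.1828]].

Step 3 — form the quadratic (x - mu)^T · Sigma^{-1} · (x - mu):
  Sigma^{-1} · (x - mu) = (0.4839, -0.2258, -0.6613).
  (x - mu)^T · [Sigma^{-1} · (x - mu)] = (3)·(0.4839) + (-3)·(-0.2258) + (-3)·(-0.6613) = 4.1129.

Step 4 — take square root: d = √(4.1129) ≈ 2.028.

d(x, mu) = √(4.1129) ≈ 2.028


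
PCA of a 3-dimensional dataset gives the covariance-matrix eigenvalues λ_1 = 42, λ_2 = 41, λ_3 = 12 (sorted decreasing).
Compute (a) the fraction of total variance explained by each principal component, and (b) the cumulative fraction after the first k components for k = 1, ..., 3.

Step 1 — total variance = trace(Sigma) = Σ λ_i = 42 + 41 + 12 = 95.

Step 2 — fraction explained by component i = λ_i / Σ λ:
  PC1: 42/95 = 0.4421
  PC2: 41/95 = 0.4316
  PC3: 12/95 = 0.1263

Step 3 — cumulative fraction after k components = (λ_1 + ... + λ_k) / Σ λ:
  k = 1: 42/95 = 0.4421
  k = 2: (42 + 41)/95 = 83/95 = 0.8737
  k = 3: (42 + 41 + 12)/95 = 95/95 = 1

Summary (fraction, with percent):

explained: PC1 0.4421 (44.21%), PC2 0.4316 (43.16%), PC3 0.1263 (12.63%);  cumulative: 0.4421, 0.8737, 1


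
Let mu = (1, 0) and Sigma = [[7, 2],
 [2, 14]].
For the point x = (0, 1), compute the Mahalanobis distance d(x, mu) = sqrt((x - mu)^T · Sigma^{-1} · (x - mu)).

Step 1 — centre the observation: (x - mu) = (-1, 1).

Step 2 — invert Sigma. det(Sigma) = 7·14 - (2)² = 94.
  Sigma^{-1} = (1/det) · [[d, -b], [-b, a]] = [[0.1489, -0.0213],
 [-0.0213, 0.0745]].

Step 3 — form the quadratic (x - mu)^T · Sigma^{-1} · (x - mu):
  Sigma^{-1} · (x - mu) = (-0.1702, 0.0957).
  (x - mu)^T · [Sigma^{-1} · (x - mu)] = (-1)·(-0.1702) + (1)·(0.0957) = 0.266.

Step 4 — take square root: d = √(0.266) ≈ 0.5157.

d(x, mu) = √(0.266) ≈ 0.5157


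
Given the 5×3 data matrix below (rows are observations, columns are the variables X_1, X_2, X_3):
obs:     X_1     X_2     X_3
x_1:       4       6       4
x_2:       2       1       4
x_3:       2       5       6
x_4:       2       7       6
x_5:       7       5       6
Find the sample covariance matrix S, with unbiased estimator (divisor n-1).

Step 1 — column means:
  mean(X_1) = (4 + 2 + 2 + 2 + 7) / 5 = 17/5 = 3.4
  mean(X_2) = (6 + 1 + 5 + 7 + 5) / 5 = 24/5 = 4.8
  mean(X_3) = (4 + 4 + 6 + 6 + 6) / 5 = 26/5 = 5.2

Step 2 — sample covariance S[i,j] = (1/(n-1)) · Σ_k (x_{k,i} - mean_i) · (x_{k,j} - mean_j), with n-1 = 4.
  S[X_1,X_1] = ((0.6)·(0.6) + (-1.4)·(-1.4) + (-1.4)·(-1.4) + (-1.4)·(-1.4) + (3.6)·(3.6)) / 4 = 19.2/4 = 4.8
  S[X_1,X_2] = ((0.6)·(1.2) + (-1.4)·(-3.8) + (-1.4)·(0.2) + (-1.4)·(2.2) + (3.6)·(0.2)) / 4 = 3.4/4 = 0.85
  S[X_1,X_3] = ((0.6)·(-1.2) + (-1.4)·(-1.2) + (-1.4)·(0.8) + (-1.4)·(0.8) + (3.6)·(0.8)) / 4 = 1.6/4 = 0.4
  S[X_2,X_2] = ((1.2)·(1.2) + (-3.8)·(-3.8) + (0.2)·(0.2) + (2.2)·(2.2) + (0.2)·(0.2)) / 4 = 20.8/4 = 5.2
  S[X_2,X_3] = ((1.2)·(-1.2) + (-3.8)·(-1.2) + (0.2)·(0.8) + (2.2)·(0.8) + (0.2)·(0.8)) / 4 = 5.2/4 = 1.3
  S[X_3,X_3] = ((-1.2)·(-1.2) + (-1.2)·(-1.2) + (0.8)·(0.8) + (0.8)·(0.8) + (0.8)·(0.8)) / 4 = 4.8/4 = 1.2

S is symmetric (S[j,i] = S[i,j]). Assembling:

S = [[4.8, 0.85, 0.4],
 [0.85, 5.2, 1.3],
 [0.4, 1.3, 1.2]]


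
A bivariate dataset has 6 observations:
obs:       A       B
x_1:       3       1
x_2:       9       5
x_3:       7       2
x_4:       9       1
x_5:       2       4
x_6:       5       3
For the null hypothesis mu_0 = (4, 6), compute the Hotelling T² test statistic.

Step 1 — sample mean vector:
  mean(A) = (3 + 9 + 7 + 9 + 2 + 5) / 6 = 35/6 = 5.8333
  mean(B) = (1 + 5 + 2 + 1 + 4 + 3) / 6 = 16/6 = 2.6667
  x̄ = (5.8333, 2.6667),  deviation x̄ - mu_0 = (5.8333, 2.6667) - (4, 6) = (1.8333, -3.3333).

Step 2 — sample covariance matrix, S[i,j] = (1/(n-1)) · Σ_k (x_{k,i} - mean_i) · (x_{k,j} - mean_j), divisor n-1 = 5:
  S[A,A] = ((-2.8333)·(-2.8333) + (3.1667)·(3.1667) + (1.1667)·(1.1667) + (3.1667)·(3.1667) + (-3.8333)·(-3.8333) + (-0.8333)·(-0.8333)) / 5 = 44.8333/5 = 8.9667
  S[A,B] = ((-2.8333)·(-1.6667) + (3.1667)·(2.3333) + (1.1667)·(-0.6667) + (3.1667)·(-1.6667) + (-3.8333)·(1.3333) + (-0.8333)·(0.3333)) / 5 = 0.6667/5 = 0.1333
  S[B,B] = ((-1.6667)·(-1.6667) + (2.3333)·(2.3333) + (-0.6667)·(-0.6667) + (-1.6667)·(-1.6667) + (1.3333)·(1.3333) + (0.3333)·(0.3333)) / 5 = 13.3333/5 = 2.6667
  S = [[8.9667, 0.1333],
 [0.1333, 2.6667]].

Step 3 — invert S. det(S) = 8.9667·2.6667 - (0.1333)² = 23.8933.
  S^{-1} = (1/det) · [[d, -b], [-b, a]] = [[0.1116, -0.0056],
 [-0.0056, 0.3753]].

Step 4 — quadratic form (x̄ - mu_0)^T · S^{-1} · (x̄ - mu_0):
  S^{-1} · (x̄ - mu_0) = (0.2232, -1.2612),
  (x̄ - mu_0)^T · [...] = (1.8333)·(0.2232) + (-3.3333)·(-1.2612) = 4.6131.

Step 5 — scale by n: T² = 6 · 4.6131 = 27.6786.

T² ≈ 27.6786


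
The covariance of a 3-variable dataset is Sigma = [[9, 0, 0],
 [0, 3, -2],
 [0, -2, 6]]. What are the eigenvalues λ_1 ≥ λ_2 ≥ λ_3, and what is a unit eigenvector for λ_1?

Step 1 — characteristic polynomial p(λ) = det(λI - Sigma) = λ³ - tr·λ² + c_1·λ - det, where tr = trace, c_1 = sum of the principal 2×2 minors, det = det(Sigma):
  tr = 9 + 3 + 6 = 18,
  c_1 = (9·3 - (0)²) + (9·6 - (0)²) + (3·6 - (-2)²) = 27 + 54 + 14 = 95,
  det = 9·(3·6 - (-2)²) - (0)·((0)·6 - (-2)·(0)) + (0)·((0)·(-2) - 3·(0)) = 9·(14) - (0)·(0) + (0)·(0) = 126.
  So p(λ) = λ³ - 18λ² + 95λ - 126.
Step 2 — look for an integer root (rational root theorem: any rational root is an integer divisor of 126). Testing λ = 2:
  p(2) = 8 - 72 + 190 - 126 = 0  ✓
  Dividing out (λ - 2): p(λ) = (λ - 2)(λ² - 16λ + 63).
Step 3 — remaining eigenvalues from the quadratic λ² - 16λ + 63 = 0:
  Δ = 16² - 4·63 = 256 - 252 = 4,  λ = (16 ± √4)/2 = (16 ± 2)/2 = 9 or 7.
  Sorted: λ_1 = 9,  λ_2 = 7,  λ_3 = 2  (check: sum = 18 = tr ✓).

Step 4 — unit eigenvector for λ_1 = 9: v spans the null space of (Sigma - λ_1 I), whose rows are
  r_1 = (0, 0, 0),  r_2 = (0, -6, -2),  r_3 = (0, -2, -3).
  v is orthogonal to every row, so take v ∝ r_2 × r_3 = ((-6)·(-3) - (-2)·(-2), (-2)·(0) - (0)·(-3), (0)·(-2) - (-6)·(0)) = (14, 0, 0).
  Rescale (divide by 14): u = (1, 0, 0).
  ||u|| = √((1)² + (0)² + (0)²) = √(1) = 1,  v_1 = u/||u|| ≈ (1, 0, 0) (||v_1|| = 1).

λ_1 = 9,  λ_2 = 7,  λ_3 = 2;  v_1 ≈ (1, 0, 0)


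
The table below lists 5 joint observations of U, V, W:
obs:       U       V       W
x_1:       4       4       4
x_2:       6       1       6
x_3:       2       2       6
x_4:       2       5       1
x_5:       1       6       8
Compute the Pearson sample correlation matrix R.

Step 1 — column means:
  mean(U) = (4 + 6 + 2 + 2 + 1) / 5 = 15/5 = 3
  mean(V) = (4 + 1 + 2 + 5 + 6) / 5 = 18/5 = 3.6
  mean(W) = (4 + 6 + 6 + 1 + 8) / 5 = 25/5 = 5

Step 2 — sample variances and covariances s[i,j] = (1/(n-1)) · Σ_k (x_{k,i} - mean_i) · (x_{k,j} - mean_j), with n-1 = 4:
  s[U,U] = ((1)·(1) + (3)·(3) + (-1)·(-1) + (-1)·(-1) + (-2)·(-2)) / 4 = 16/4 = 4
  s[U,V] = ((1)·(0.4) + (3)·(-2.6) + (-1)·(-1.6) + (-1)·(1.4) + (-2)·(2.4)) / 4 = -12/4 = -3
  s[U,W] = ((1)·(-1) + (3)·(1) + (-1)·(1) + (-1)·(-4) + (-2)·(3)) / 4 = -1/4 = -0.25
  s[V,V] = ((0.4)·(0.4) + (-2.6)·(-2.6) + (-1.6)·(-1.6) + (1.4)·(1.4) + (2.4)·(2.4)) / 4 = 17.2/4 = 4.3
  s[V,W] = ((0.4)·(-1) + (-2.6)·(1) + (-1.6)·(1) + (1.4)·(-4) + (2.4)·(3)) / 4 = -3/4 = -0.75
  s[W,W] = ((-1)·(-1) + (1)·(1) + (1)·(1) + (-4)·(-4) + (3)·(3)) / 4 = 28/4 = 7
  Sample standard deviations s_i = √(s[i,i]):
  s(U) = √(4) = 2
  s(V) = √(4.3) = 2.0736
  s(W) = √(7) = 2.6458

Step 3 — r_{ij} = s_{ij} / (s_i · s_j):
  r[U,U] = 1 (diagonal).
  r[U,V] = -3 / (2 · 2.0736) = -3 / 4.1473 = -0.7234
  r[U,W] = -0.25 / (2 · 2.6458) = -0.25 / 5.2915 = -0.0472
  r[V,V] = 1 (diagonal).
  r[V,W] = -0.75 / (2.0736 · 2.6458) = -0.75 / 5.4863 = -0.1367
  r[W,W] = 1 (diagonal).

R is symmetric with unit diagonal. Assembling:

R = [[1, -0.7234, -0.0472],
 [-0.7234, 1, -0.1367],
 [-0.0472, -0.1367, 1]]


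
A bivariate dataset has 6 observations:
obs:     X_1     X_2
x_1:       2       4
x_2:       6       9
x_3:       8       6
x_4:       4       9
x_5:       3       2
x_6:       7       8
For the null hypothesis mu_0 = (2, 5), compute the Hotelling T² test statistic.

Step 1 — sample mean vector:
  mean(X_1) = (2 + 6 + 8 + 4 + 3 + 7) / 6 = 30/6 = 5
  mean(X_2) = (4 + 9 + 6 + 9 + 2 + 8) / 6 = 38/6 = 6.3333
  x̄ = (5, 6.3333),  deviation x̄ - mu_0 = (5, 6.3333) - (2, 5) = (3, 1.3333).

Step 2 — sample covariance matrix, S[i,j] = (1/(n-1)) · Σ_k (x_{k,i} - mean_i) · (x_{k,j} - mean_j), divisor n-1 = 5:
  S[X_1,X_1] = ((-3)·(-3) + (1)·(1) + (3)·(3) + (-1)·(-1) + (-2)·(-2) + (2)·(2)) / 5 = 28/5 = 5.6
  S[X_1,X_2] = ((-3)·(-2.3333) + (1)·(2.6667) + (3)·(-0.3333) + (-1)·(2.6667) + (-2)·(-4.3333) + (2)·(1.6667)) / 5 = 18/5 = 3.6
  S[X_2,X_2] = ((-2.3333)·(-2.3333) + (2.6667)·(2.6667) + (-0.3333)·(-0.3333) + (2.6667)·(2.6667) + (-4.3333)·(-4.3333) + (1.6667)·(1.6667)) / 5 = 41.3333/5 = 8.2667
  S = [[5.6, 3.6],
 [3.6, 8.2667]].

Step 3 — invert S. det(S) = 5.6·8.2667 - (3.6)² = 33.3333.
  S^{-1} = (1/det) · [[d, -b], [-b, a]] = [[0.248, -0.108],
 [-0.108, 0.168]].

Step 4 — quadratic form (x̄ - mu_0)^T · S^{-1} · (x̄ - mu_0):
  S^{-1} · (x̄ - mu_0) = (0.6, -0.1),
  (x̄ - mu_0)^T · [...] = (3)·(0.6) + (1.3333)·(-0.1) = 1.6667.

Step 5 — scale by n: T² = 6 · 1.6667 = 10.

T² ≈ 10


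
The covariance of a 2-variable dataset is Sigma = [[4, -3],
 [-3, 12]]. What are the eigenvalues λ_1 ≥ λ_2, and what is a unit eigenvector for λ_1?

Step 1 — characteristic polynomial of 2×2 Sigma:
  det(Sigma - λI) = λ² - trace · λ + det = 0.
  trace = 4 + 12 = 16, det = 4·12 - (-3)² = 39.
Step 2 — discriminant:
  Δ = trace² - 4·det = 256 - 156 = 100.
Step 3 — eigenvalues:
  λ = (trace ± √Δ)/2 = (16 ± 10)/2,
  λ_1 = 13,  λ_2 = 3.

Step 4 — unit eigenvector for λ_1: solve (Sigma - λ_1 I)v = 0. First row:
  (4 - 13)·v_x + (-3)·v_y = 0, i.e. (-9)·v_x + (-3)·v_y = 0,
  so v ∝ (b, λ_1 - a) = (-3, 9); multiply by -1 so the first entry is positive: u = (3, -9).
  ||u|| = √((3)² + (-9)²) = √(90) ≈ 9.4868,
  v_1 = u/||u|| ≈ (0.3162, -0.9487) (||v_1|| = 1).

λ_1 = 13,  λ_2 = 3;  v_1 ≈ (0.3162, -0.9487)


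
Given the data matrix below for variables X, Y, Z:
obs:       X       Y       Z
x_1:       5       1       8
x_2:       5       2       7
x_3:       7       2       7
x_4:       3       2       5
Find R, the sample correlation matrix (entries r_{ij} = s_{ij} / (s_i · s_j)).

Step 1 — column means:
  mean(X) = (5 + 5 + 7 + 3) / 4 = 20/4 = 5
  mean(Y) = (1 + 2 + 2 + 2) / 4 = 7/4 = 1.75
  mean(Z) = (8 + 7 + 7 + 5) / 4 = 27/4 = 6.75

Step 2 — sample variances and covariances s[i,j] = (1/(n-1)) · Σ_k (x_{k,i} - mean_i) · (x_{k,j} - mean_j), with n-1 = 3:
  s[X,X] = ((0)·(0) + (0)·(0) + (2)·(2) + (-2)·(-2)) / 3 = 8/3 = 2.6667
  s[X,Y] = ((0)·(-0.75) + (0)·(0.25) + (2)·(0.25) + (-2)·(0.25)) / 3 = 0/3 = 0
  s[X,Z] = ((0)·(1.25) + (0)·(0.25) + (2)·(0.25) + (-2)·(-1.75)) / 3 = 4/3 = 1.3333
  s[Y,Y] = ((-0.75)·(-0.75) + (0.25)·(0.25) + (0.25)·(0.25) + (0.25)·(0.25)) / 3 = 0.75/3 = 0.25
  s[Y,Z] = ((-0.75)·(1.25) + (0.25)·(0.25) + (0.25)·(0.25) + (0.25)·(-1.75)) / 3 = -1.25/3 = -0.4167
  s[Z,Z] = ((1.25)·(1.25) + (0.25)·(0.25) + (0.25)·(0.25) + (-1.75)·(-1.75)) / 3 = 4.75/3 = 1.5833
  Sample standard deviations s_i = √(s[i,i]):
  s(X) = √(2.6667) = 1.633
  s(Y) = √(0.25) = 0.5
  s(Z) = √(1.5833) = 1.2583

Step 3 — r_{ij} = s_{ij} / (s_i · s_j):
  r[X,X] = 1 (diagonal).
  r[X,Y] = 0 / (1.633 · 0.5) = 0 / 0.8165 = 0
  r[X,Z] = 1.3333 / (1.633 · 1.2583) = 1.3333 / 2.0548 = 0.6489
  r[Y,Y] = 1 (diagonal).
  r[Y,Z] = -0.4167 / (0.5 · 1.2583) = -0.4167 / 0.6292 = -0.6623
  r[Z,Z] = 1 (diagonal).

R is symmetric with unit diagonal. Assembling:

R = [[1, 0, 0.6489],
 [0, 1, -0.6623],
 [0.6489, -0.6623, 1]]


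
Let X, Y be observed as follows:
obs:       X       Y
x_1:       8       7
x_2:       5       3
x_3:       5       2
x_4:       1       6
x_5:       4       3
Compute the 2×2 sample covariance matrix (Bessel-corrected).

Step 1 — column means:
  mean(X) = (8 + 5 + 5 + 1 + 4) / 5 = 23/5 = 4.6
  mean(Y) = (7 + 3 + 2 + 6 + 3) / 5 = 21/5 = 4.2

Step 2 — sample covariance S[i,j] = (1/(n-1)) · Σ_k (x_{k,i} - mean_i) · (x_{k,j} - mean_j), with n-1 = 4.
  S[X,X] = ((3.4)·(3.4) + (0.4)·(0.4) + (0.4)·(0.4) + (-3.6)·(-3.6) + (-0.6)·(-0.6)) / 4 = 25.2/4 = 6.3
  S[X,Y] = ((3.4)·(2.8) + (0.4)·(-1.2) + (0.4)·(-2.2) + (-3.6)·(1.8) + (-0.6)·(-1.2)) / 4 = 2.4/4 = 0.6
  S[Y,Y] = ((2.8)·(2.8) + (-1.2)·(-1.2) + (-2.2)·(-2.2) + (1.8)·(1.8) + (-1.2)·(-1.2)) / 4 = 18.8/4 = 4.7

S is symmetric (S[j,i] = S[i,j]). Assembling:

S = [[6.3, 0.6],
 [0.6, 4.7]]


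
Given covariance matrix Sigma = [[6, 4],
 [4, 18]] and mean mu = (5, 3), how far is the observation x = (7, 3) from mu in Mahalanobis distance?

Step 1 — centre the observation: (x - mu) = (2, 0).

Step 2 — invert Sigma. det(Sigma) = 6·18 - (4)² = 92.
  Sigma^{-1} = (1/det) · [[d, -b], [-b, a]] = [[0.1957, -0.0435],
 [-0.0435, 0.0652]].

Step 3 — form the quadratic (x - mu)^T · Sigma^{-1} · (x - mu):
  Sigma^{-1} · (x - mu) = (0.3913, -0.087).
  (x - mu)^T · [Sigma^{-1} · (x - mu)] = (2)·(0.3913) + (0)·(-0.087) = 0.7826.

Step 4 — take square root: d = √(0.7826) ≈ 0.8847.

d(x, mu) = √(0.7826) ≈ 0.8847


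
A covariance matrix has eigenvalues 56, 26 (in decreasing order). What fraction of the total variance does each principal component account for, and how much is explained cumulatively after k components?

Step 1 — total variance = trace(Sigma) = Σ λ_i = 56 + 26 = 82.

Step 2 — fraction explained by component i = λ_i / Σ λ:
  PC1: 56/82 = 0.6829
  PC2: 26/82 = 0.3171

Step 3 — cumulative fraction after k components = (λ_1 + ... + λ_k) / Σ λ:
  k = 1: 56/82 = 0.6829
  k = 2: (56 + 26)/82 = 82/82 = 1

Summary (fraction, with percent):

explained: PC1 0.6829 (68.29%), PC2 0.3171 (31.71%);  cumulative: 0.6829, 1
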